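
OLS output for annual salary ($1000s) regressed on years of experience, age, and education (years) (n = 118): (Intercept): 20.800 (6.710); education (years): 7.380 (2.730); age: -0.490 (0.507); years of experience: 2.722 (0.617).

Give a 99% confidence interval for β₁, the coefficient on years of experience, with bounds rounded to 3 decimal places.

Read off: b = 2.722, SE = 0.617 for years of experience.
df = n − k − 1 = 118 − 3 − 1 = 114.
t* = t_{0.005, 114} = 2.619645.
Margin = t* × SE = 2.619645 × 0.617 = 1.61632.
CI: 2.722 ± 1.61632 → (1.106, 4.338).

(1.106, 4.338)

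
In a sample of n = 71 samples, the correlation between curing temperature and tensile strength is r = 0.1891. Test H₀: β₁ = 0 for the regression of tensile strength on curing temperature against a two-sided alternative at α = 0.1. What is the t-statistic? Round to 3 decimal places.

t = r·√(n − 2)/√(1 − r²) = 0.1891·√69/√0.964241 = 1.600.
df = n − 2 = 69.
Two-sided p ≈ 0.1142, which is ≥ 0.1, so fail to reject H₀.
The data do not give significant evidence of a linear association between curing temperature and tensile strength.

t = 1.600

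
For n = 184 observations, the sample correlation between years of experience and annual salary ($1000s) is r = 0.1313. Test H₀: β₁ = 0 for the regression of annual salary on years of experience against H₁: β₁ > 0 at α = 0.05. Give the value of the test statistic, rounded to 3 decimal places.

t = r·√(n − 2)/√(1 − r²) = 0.1313·√182/√0.98276 = 1.787.
df = n − 2 = 182.
One-sided p ≈ 0.0378, which is < 0.05, so reject H₀.
There is evidence of a linear association between years of experience and annual salary.

t = 1.787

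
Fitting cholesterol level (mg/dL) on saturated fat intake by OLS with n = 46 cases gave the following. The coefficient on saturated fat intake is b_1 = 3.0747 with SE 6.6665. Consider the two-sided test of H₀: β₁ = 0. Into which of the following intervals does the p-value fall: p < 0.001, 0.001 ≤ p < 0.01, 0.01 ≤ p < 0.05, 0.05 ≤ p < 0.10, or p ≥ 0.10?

t = 3.0747 / 6.6665 = 0.461.
df = n − 2 = 46 − 2 = 44.
Two-sided p = 2·P(T_{44} > |t|) ≈ 0.6469.
So p ≥ 0.10.

p ≥ 0.10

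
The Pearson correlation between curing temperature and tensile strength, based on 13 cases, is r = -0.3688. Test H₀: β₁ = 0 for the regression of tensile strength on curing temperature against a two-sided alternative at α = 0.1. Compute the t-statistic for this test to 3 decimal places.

t = r·√(n − 2)/√(1 − r²) = -0.3688·√11/√0.863987 = -1.316.
df = n − 2 = 11.
Two-sided p ≈ 0.2150, which is ≥ 0.1, so fail to reject H₀.
The data do not give significant evidence of a linear association between curing temperature and tensile strength.

t = -1.316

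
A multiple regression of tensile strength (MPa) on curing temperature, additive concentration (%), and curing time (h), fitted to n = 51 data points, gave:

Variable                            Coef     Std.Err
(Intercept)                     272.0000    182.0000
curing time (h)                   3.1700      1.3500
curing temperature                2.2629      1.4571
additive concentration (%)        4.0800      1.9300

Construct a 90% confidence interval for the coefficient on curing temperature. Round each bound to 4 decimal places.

Read off: b = 2.2629, SE = 1.4571 for curing temperature.
df = n − k − 1 = 51 − 3 − 1 = 47.
t* = t_{0.05, 47} = 1.677927.
Margin = t* × SE = 1.677927 × 1.4571 = 2.444907.
CI: 2.2629 ± 2.444907 → (-0.1820, 4.7078).

(-0.1820, 4.7078)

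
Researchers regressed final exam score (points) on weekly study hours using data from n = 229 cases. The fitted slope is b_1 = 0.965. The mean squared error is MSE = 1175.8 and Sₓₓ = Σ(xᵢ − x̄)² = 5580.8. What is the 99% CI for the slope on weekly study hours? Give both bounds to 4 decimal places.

SE(b_1) = √(MSE/Sₓₓ) = √(1175.8/5580.8) = 0.459006.
df = n − 2 = 227.
t* = t_{0.005, 227} = 2.597661.
Margin = t* × SE = 2.597661 × 0.459006 = 1.192342.
CI: 0.965 ± 1.192342 → (-0.2273, 2.1573).
With 99% confidence, each one-unit increase in weekly study hours is associated with a change of between -0.2273 and 2.1573 points in final exam score.

(-0.2273, 2.1573)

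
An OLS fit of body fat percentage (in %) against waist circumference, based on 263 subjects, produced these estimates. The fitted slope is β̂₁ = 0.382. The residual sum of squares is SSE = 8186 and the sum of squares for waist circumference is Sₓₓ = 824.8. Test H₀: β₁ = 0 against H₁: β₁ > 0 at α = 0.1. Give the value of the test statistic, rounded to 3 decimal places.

t = 1.959

MSE = SSE/(n − 2) = 8186/261 = 31.364.
SE(β̂₁) = √(MSE/Sₓₓ) = √(31.364/824.8) = 0.195003.
t = 0.382 / 0.195003 = 1.959.
df = n − 2 = 261.
One-sided p ≈ 0.0256, which is < 0.1, so reject H₀.
There is evidence that the true slope on waist circumference is positive.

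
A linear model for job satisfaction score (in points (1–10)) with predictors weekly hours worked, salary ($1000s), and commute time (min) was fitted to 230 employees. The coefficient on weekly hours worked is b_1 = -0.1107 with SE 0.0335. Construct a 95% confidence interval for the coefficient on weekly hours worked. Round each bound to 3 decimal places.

(-0.177, -0.045)

df = n − k − 1 = 230 − 3 − 1 = 226.
t* = t_{0.025, 226} = 1.970516.
Margin = t* × SE = 1.970516 × 0.0335 = 0.06601.
CI: -0.1107 ± 0.06601 → (-0.177, -0.045).
With 95% confidence, each one-unit increase in weekly hours worked is associated with a change of between -0.177 and -0.045 points (1–10) in job satisfaction score, holding the other predictors fixed.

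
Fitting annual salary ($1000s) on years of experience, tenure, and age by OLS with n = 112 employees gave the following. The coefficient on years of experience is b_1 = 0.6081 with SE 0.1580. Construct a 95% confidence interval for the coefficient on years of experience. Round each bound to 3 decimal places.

(0.295, 0.921)

df = n − k − 1 = 112 − 3 − 1 = 108.
t* = t_{0.025, 108} = 1.982173.
Margin = t* × SE = 1.982173 × 0.1580 = 0.31318.
CI: 0.6081 ± 0.31318 → (0.295, 0.921).
With 95% confidence, each one-unit increase in years of experience is associated with a change of between 0.295 and 0.921 $1000s in annual salary, holding the other predictors fixed.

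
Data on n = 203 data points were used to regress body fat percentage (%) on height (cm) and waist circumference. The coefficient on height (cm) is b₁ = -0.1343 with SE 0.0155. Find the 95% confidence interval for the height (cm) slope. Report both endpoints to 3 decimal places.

df = n − k − 1 = 203 − 2 − 1 = 200.
t* = t_{0.025, 200} = 1.971896.
Margin = t* × SE = 1.971896 × 0.0155 = 0.03056.
CI: -0.1343 ± 0.03056 → (-0.165, -0.104).
With 95% confidence, each one-unit increase in height (cm) is associated with a change of between -0.165 and -0.104 % in body fat percentage, holding the other predictors fixed.

(-0.165, -0.104)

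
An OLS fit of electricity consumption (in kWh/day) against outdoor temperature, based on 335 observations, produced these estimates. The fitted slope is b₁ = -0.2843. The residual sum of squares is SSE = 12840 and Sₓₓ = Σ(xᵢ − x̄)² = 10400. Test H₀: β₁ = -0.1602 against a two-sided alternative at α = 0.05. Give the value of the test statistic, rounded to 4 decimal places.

t = -2.0381

MSE = SSE/(n − 2) = 12840/333 = 38.5586.
SE(b₁) = √(MSE/Sₓₓ) = √(38.5586/10400) = 0.0608897.
t = (-0.2843 − (-0.1602)) / 0.0608897 = -2.0381.
df = n − 2 = 333.
Two-sided p ≈ 0.0423, which is < 0.05, so reject H₀.
There is evidence that the true slope on outdoor temperature differs from -0.1602 kWh/day per unit.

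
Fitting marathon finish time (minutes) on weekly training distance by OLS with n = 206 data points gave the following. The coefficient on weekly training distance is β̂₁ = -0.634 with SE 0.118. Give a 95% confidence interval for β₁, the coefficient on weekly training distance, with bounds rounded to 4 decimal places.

(-0.8667, -0.4013)

df = n − 2 = 206 − 2 = 204.
t* = t_{0.025, 204} = 1.971661.
Margin = t* × SE = 1.971661 × 0.118 = 0.232656.
CI: -0.634 ± 0.232656 → (-0.8667, -0.4013).
With 95% confidence, each one-unit increase in weekly training distance is associated with a change of between -0.8667 and -0.4013 minutes in marathon finish time.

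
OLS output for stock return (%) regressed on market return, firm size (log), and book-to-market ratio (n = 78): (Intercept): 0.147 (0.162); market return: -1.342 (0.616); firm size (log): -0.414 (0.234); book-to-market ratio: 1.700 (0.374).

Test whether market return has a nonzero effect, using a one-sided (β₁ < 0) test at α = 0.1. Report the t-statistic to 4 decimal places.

Read off: b = -1.342, SE = 0.616 for market return.
H₀: β₁ = 0 vs H₁: β₁ < 0.
t = -1.342 / 0.616 = -2.1786.
df = n − k − 1 = 78 − 3 − 1 = 74.
One-sided p ≈ 0.0163, which is < 0.1, so reject H₀.
There is evidence that the true slope on market return is negative, holding the other predictors fixed.

t = -2.1786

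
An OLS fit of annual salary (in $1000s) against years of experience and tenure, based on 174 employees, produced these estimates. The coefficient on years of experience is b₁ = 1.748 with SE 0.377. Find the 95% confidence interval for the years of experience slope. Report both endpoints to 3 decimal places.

(1.004, 2.492)

df = n − k − 1 = 174 − 2 − 1 = 171.
t* = t_{0.025, 171} = 1.973934.
Margin = t* × SE = 1.973934 × 0.377 = 0.74417.
CI: 1.748 ± 0.74417 → (1.004, 2.492).
With 95% confidence, each one-unit increase in years of experience is associated with a change of between 1.004 and 2.492 $1000s in annual salary, holding the other predictors fixed.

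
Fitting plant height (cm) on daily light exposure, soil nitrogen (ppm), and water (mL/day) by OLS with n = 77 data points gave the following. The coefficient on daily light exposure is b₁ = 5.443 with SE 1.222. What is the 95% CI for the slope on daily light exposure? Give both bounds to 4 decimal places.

(3.0076, 7.8784)

df = n − k − 1 = 77 − 3 − 1 = 73.
t* = t_{0.025, 73} = 1.992997.
Margin = t* × SE = 1.992997 × 1.222 = 2.435442.
CI: 5.443 ± 2.435442 → (3.0076, 7.8784).
With 95% confidence, each one-unit increase in daily light exposure is associated with a change of between 3.0076 and 7.8784 cm in plant height, holding the other predictors fixed.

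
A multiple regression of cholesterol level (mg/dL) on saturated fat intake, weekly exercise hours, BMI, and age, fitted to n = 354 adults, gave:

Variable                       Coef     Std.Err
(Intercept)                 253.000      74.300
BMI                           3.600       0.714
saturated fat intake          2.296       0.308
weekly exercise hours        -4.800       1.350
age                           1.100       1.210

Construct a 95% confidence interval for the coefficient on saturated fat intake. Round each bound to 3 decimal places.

Read off: b = 2.296, SE = 0.308 for saturated fat intake.
df = n − k − 1 = 354 − 4 − 1 = 349.
t* = t_{0.025, 349} = 1.966785.
Margin = t* × SE = 1.966785 × 0.308 = 0.60577.
CI: 2.296 ± 0.60577 → (1.690, 2.902).

(1.690, 2.902)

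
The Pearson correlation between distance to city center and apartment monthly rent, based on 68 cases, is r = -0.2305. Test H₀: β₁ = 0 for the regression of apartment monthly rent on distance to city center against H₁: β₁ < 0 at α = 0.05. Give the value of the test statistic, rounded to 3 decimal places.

t = -1.924

t = r·√(n − 2)/√(1 − r²) = -0.2305·√66/√0.94687 = -1.924.
df = n − 2 = 66.
One-sided p ≈ 0.0293, which is < 0.05, so reject H₀.
There is evidence of a linear association between distance to city center and apartment monthly rent.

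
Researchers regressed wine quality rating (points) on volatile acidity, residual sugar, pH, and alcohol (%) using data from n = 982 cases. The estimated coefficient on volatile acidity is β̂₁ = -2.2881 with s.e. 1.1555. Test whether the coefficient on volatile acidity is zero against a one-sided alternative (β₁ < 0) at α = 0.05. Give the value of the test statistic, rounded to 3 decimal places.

H₀: β₁ = 0 vs H₁: β₁ < 0.
t = (β̂₁ − β₁⁰)/SE = -2.2881 / 1.1555 = -1.980.
df = n − k − 1 = 982 − 4 − 1 = 977.
One-sided p ≈ 0.0240, which is < 0.05, so reject H₀.
There is evidence that the true slope on volatile acidity is negative, holding the other predictors fixed.

t = -1.980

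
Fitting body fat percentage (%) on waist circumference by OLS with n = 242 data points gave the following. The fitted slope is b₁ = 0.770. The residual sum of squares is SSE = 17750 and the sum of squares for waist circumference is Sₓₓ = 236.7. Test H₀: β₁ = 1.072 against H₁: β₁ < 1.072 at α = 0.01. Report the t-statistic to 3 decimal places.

t = -0.540

MSE = SSE/(n − 2) = 17750/240 = 73.9583.
SE(b₁) = √(MSE/Sₓₓ) = √(73.9583/236.7) = 0.558978.
t = (0.770 − 1.072) / 0.558978 = -0.540.
df = n − 2 = 240.
One-sided p ≈ 0.2948, which is ≥ 0.01, so fail to reject H₀.
The data do not give significant evidence that the true slope on waist circumference is below 1.072 % per unit.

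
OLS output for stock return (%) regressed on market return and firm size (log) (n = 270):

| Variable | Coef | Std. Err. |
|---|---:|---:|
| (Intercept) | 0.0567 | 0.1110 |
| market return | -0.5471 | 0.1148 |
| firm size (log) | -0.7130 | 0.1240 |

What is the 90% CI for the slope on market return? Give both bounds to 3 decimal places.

Read off: b = -0.5471, SE = 0.1148 for market return.
df = n − k − 1 = 270 − 2 − 1 = 267.
t* = t_{0.05, 267} = 1.650581.
Margin = t* × SE = 1.650581 × 0.1148 = 0.18949.
CI: -0.5471 ± 0.18949 → (-0.737, -0.358).

(-0.737, -0.358)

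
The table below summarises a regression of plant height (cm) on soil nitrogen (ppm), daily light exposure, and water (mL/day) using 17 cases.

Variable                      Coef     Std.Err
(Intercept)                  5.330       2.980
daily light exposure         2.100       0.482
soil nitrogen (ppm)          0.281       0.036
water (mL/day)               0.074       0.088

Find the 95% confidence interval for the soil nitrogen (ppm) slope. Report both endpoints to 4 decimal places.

(0.2032, 0.3588)

Read off: b = 0.281, SE = 0.036 for soil nitrogen (ppm).
df = n − k − 1 = 17 − 3 − 1 = 13.
t* = t_{0.025, 13} = 2.160369.
Margin = t* × SE = 2.160369 × 0.036 = 0.077773.
CI: 0.281 ± 0.077773 → (0.2032, 0.3588).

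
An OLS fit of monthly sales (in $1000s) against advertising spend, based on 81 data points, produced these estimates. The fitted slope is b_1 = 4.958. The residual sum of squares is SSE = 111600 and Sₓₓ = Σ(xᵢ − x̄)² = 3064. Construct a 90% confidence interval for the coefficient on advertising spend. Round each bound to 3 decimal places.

MSE = SSE/(n − 2) = 111600/79 = 1412.66.
SE(b_1) = √(MSE/Sₓₓ) = √(1412.66/3064) = 0.679007.
df = n − 2 = 79.
t* = t_{0.05, 79} = 1.664371.
Margin = t* × SE = 1.664371 × 0.679007 = 1.13012.
CI: 4.958 ± 1.13012 → (3.828, 6.088).
With 90% confidence, each one-unit increase in advertising spend is associated with a change of between 3.828 and 6.088 $1000s in monthly sales.

(3.828, 6.088)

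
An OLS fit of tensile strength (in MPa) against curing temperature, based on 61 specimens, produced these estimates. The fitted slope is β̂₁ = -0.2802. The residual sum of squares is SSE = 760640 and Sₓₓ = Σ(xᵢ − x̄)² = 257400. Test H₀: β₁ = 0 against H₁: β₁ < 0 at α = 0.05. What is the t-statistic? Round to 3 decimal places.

MSE = SSE/(n − 2) = 760640/59 = 12892.2.
SE(β̂₁) = √(MSE/Sₓₓ) = √(12892.2/257400) = 0.2238.
t = -0.2802 / 0.2238 = -1.252.
df = n − 2 = 59.
One-sided p ≈ 0.1078, which is ≥ 0.05, so fail to reject H₀.
The data do not give significant evidence that the true slope on curing temperature is negative.

t = -1.252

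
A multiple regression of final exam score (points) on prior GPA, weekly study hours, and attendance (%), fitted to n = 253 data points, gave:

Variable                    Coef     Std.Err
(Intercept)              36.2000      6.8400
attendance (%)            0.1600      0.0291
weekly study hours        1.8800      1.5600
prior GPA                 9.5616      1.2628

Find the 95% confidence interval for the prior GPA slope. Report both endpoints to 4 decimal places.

(7.0745, 12.0487)

Read off: b = 9.5616, SE = 1.2628 for prior GPA.
df = n − k − 1 = 253 − 3 − 1 = 249.
t* = t_{0.025, 249} = 1.969537.
Margin = t* × SE = 1.969537 × 1.2628 = 2.487131.
CI: 9.5616 ± 2.487131 → (7.0745, 12.0487).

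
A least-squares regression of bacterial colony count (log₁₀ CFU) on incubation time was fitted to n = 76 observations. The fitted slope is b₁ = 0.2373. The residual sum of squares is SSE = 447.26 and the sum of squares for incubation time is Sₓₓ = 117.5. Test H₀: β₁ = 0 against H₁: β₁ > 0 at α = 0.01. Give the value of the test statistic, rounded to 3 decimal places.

t = 1.046

MSE = SSE/(n − 2) = 447.26/74 = 6.04405.
SE(b₁) = √(MSE/Sₓₓ) = √(6.04405/117.5) = 0.226801.
t = 0.2373 / 0.226801 = 1.046.
df = n − 2 = 74.
One-sided p ≈ 0.1494, which is ≥ 0.01, so fail to reject H₀.
The data do not give significant evidence that the true slope on incubation time is positive.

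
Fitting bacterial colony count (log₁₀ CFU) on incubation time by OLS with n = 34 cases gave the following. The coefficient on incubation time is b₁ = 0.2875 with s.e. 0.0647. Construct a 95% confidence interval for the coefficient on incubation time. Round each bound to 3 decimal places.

df = n − 2 = 34 − 2 = 32.
t* = t_{0.025, 32} = 2.036933.
Margin = t* × SE = 2.036933 × 0.0647 = 0.13179.
CI: 0.2875 ± 0.13179 → (0.156, 0.419).
With 95% confidence, each one-unit increase in incubation time is associated with a change of between 0.156 and 0.419 log₁₀ CFU in bacterial colony count.

(0.156, 0.419)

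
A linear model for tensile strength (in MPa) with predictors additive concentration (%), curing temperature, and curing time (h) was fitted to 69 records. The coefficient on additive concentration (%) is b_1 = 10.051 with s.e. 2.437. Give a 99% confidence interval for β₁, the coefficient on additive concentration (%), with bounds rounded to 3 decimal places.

(3.584, 16.518)

df = n − k − 1 = 69 − 3 − 1 = 65.
t* = t_{0.005, 65} = 2.653604.
Margin = t* × SE = 2.653604 × 2.437 = 6.46683.
CI: 10.051 ± 6.46683 → (3.584, 16.518).
With 99% confidence, each one-unit increase in additive concentration (%) is associated with a change of between 3.584 and 16.518 MPa in tensile strength, holding the other predictors fixed.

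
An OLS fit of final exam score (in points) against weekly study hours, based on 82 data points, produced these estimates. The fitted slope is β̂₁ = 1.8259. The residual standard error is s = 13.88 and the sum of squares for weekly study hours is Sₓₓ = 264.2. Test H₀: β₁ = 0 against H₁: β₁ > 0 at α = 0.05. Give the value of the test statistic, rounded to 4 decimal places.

SE(β̂₁) = s/√Sₓₓ = 13.88/√264.2 = 0.853932.
t = 1.8259 / 0.853932 = 2.1382.
df = n − 2 = 80.
One-sided p ≈ 0.0178, which is < 0.05, so reject H₀.
There is evidence that the true slope on weekly study hours is positive.

t = 2.1382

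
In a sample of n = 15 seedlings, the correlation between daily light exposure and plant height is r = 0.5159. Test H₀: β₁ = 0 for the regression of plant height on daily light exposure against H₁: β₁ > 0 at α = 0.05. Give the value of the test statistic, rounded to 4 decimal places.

t = r·√(n − 2)/√(1 − r²) = 0.5159·√13/√0.733847 = 2.1714.
df = n − 2 = 13.
One-sided p ≈ 0.0245, which is < 0.05, so reject H₀.
There is evidence of a linear association between daily light exposure and plant height.

t = 2.1714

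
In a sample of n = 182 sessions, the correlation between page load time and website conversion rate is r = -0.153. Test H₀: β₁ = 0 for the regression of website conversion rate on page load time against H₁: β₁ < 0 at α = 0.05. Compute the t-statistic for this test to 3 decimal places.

t = r·√(n − 2)/√(1 − r²) = -0.153·√180/√0.976591 = -2.077.
df = n − 2 = 180.
One-sided p ≈ 0.0196, which is < 0.05, so reject H₀.
There is evidence of a linear association between page load time and website conversion rate.

t = -2.077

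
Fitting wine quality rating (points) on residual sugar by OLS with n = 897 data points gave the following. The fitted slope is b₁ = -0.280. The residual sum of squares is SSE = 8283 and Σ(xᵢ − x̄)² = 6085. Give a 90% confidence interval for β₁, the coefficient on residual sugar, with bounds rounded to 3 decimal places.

MSE = SSE/(n − 2) = 8283/895 = 9.25475.
SE(b₁) = √(MSE/Sₓₓ) = √(9.25475/6085) = 0.0389989.
df = n − 2 = 895.
t* = t_{0.05, 895} = 1.646558.
Margin = t* × SE = 1.646558 × 0.0389989 = 0.06421.
CI: -0.280 ± 0.06421 → (-0.344, -0.216).
With 90% confidence, each one-unit increase in residual sugar is associated with a change of between -0.344 and -0.216 points in wine quality rating.

(-0.344, -0.216)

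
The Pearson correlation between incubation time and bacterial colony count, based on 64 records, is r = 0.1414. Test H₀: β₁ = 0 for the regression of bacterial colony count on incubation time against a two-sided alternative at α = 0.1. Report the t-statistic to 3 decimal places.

t = r·√(n − 2)/√(1 − r²) = 0.1414·√62/√0.980006 = 1.125.
df = n − 2 = 62.
Two-sided p ≈ 0.2651, which is ≥ 0.1, so fail to reject H₀.
The data do not give significant evidence of a linear association between incubation time and bacterial colony count.

t = 1.125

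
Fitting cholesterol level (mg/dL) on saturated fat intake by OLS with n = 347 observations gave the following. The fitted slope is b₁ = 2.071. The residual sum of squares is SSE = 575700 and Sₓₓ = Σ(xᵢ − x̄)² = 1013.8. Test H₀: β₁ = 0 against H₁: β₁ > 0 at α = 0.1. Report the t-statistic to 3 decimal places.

t = 1.614

MSE = SSE/(n − 2) = 575700/345 = 1668.7.
SE(b₁) = √(MSE/Sₓₓ) = √(1668.7/1013.8) = 1.28296.
t = 2.071 / 1.28296 = 1.614.
df = n − 2 = 345.
One-sided p ≈ 0.0537, which is < 0.1, so reject H₀.
There is evidence that the true slope on saturated fat intake is positive.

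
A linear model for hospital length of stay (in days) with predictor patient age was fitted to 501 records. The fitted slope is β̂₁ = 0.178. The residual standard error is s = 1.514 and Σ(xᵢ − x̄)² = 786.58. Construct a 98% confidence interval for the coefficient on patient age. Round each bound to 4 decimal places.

(0.0520, 0.3040)

SE(β̂₁) = s/√Sₓₓ = 1.514/√786.58 = 0.0539827.
df = n − 2 = 499.
t* = t_{0.01, 499} = 2.333844.
Margin = t* × SE = 2.333844 × 0.0539827 = 0.125987.
CI: 0.178 ± 0.125987 → (0.0520, 0.3040).
With 98% confidence, each one-unit increase in patient age is associated with a change of between 0.0520 and 0.3040 days in hospital length of stay.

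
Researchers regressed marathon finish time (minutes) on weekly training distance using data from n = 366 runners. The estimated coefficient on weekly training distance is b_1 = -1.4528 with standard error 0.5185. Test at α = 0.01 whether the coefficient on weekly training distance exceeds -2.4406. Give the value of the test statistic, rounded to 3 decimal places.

t = 1.905

H₀: β₁ = -2.4406 vs H₁: β₁ > -2.4406.
t = (b_1 − β₁⁰)/SE = (-1.4528 − (-2.4406)) / 0.5185 = 1.905.
df = n − 2 = 366 − 2 = 364.
One-sided p ≈ 0.0288, which is ≥ 0.01, so fail to reject H₀.
The data do not give significant evidence that the true slope on weekly training distance exceeds -2.4406 minutes per unit.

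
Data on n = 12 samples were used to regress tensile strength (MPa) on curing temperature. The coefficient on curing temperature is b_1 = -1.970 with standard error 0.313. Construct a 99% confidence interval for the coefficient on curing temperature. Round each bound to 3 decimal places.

df = n − 2 = 12 − 2 = 10.
t* = t_{0.005, 10} = 3.169273.
Margin = t* × SE = 3.169273 × 0.313 = 0.99198.
CI: -1.970 ± 0.99198 → (-2.962, -0.978).
With 99% confidence, each one-unit increase in curing temperature is associated with a change of between -2.962 and -0.978 MPa in tensile strength.

(-2.962, -0.978)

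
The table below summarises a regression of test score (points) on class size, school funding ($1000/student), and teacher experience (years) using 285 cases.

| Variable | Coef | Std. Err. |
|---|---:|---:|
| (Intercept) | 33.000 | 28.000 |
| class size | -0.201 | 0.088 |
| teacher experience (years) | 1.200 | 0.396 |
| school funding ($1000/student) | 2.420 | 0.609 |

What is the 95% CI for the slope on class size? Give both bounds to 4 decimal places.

(-0.3742, -0.0278)

Read off: b = -0.201, SE = 0.088 for class size.
df = n − k − 1 = 285 − 3 − 1 = 281.
t* = t_{0.025, 281} = 1.968442.
Margin = t* × SE = 1.968442 × 0.088 = 0.173223.
CI: -0.201 ± 0.173223 → (-0.3742, -0.0278).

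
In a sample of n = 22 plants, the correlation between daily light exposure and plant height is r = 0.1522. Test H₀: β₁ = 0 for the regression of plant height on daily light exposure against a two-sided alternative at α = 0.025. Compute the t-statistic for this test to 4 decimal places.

t = 0.6887

t = r·√(n − 2)/√(1 − r²) = 0.1522·√20/√0.976835 = 0.6887.
df = n − 2 = 20.
Two-sided p ≈ 0.4989, which is ≥ 0.025, so fail to reject H₀.
The data do not give significant evidence of a linear association between daily light exposure and plant height.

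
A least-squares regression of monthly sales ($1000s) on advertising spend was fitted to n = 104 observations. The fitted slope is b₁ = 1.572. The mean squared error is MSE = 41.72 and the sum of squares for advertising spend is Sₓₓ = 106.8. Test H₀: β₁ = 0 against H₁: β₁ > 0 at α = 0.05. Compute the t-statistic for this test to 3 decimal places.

SE(b₁) = √(MSE/Sₓₓ) = √(41.72/106.8) = 0.625009.
t = 1.572 / 0.625009 = 2.515.
df = n − 2 = 102.
One-sided p ≈ 0.0067, which is < 0.05, so reject H₀.
There is evidence that the true slope on advertising spend is positive.

t = 2.515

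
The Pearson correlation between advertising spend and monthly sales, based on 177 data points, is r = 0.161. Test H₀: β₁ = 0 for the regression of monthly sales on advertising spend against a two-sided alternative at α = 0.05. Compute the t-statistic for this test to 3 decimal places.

t = r·√(n − 2)/√(1 − r²) = 0.161·√175/√0.974079 = 2.158.
df = n − 2 = 175.
Two-sided p ≈ 0.0323, which is < 0.05, so reject H₀.
There is evidence of a linear association between advertising spend and monthly sales.

t = 2.158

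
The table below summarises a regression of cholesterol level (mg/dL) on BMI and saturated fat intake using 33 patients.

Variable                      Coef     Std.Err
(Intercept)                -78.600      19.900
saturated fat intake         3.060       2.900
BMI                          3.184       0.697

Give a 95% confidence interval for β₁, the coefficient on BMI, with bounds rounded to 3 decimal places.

(1.761, 4.607)

Read off: b = 3.184, SE = 0.697 for BMI.
df = n − k − 1 = 33 − 2 − 1 = 30.
t* = t_{0.025, 30} = 2.042272.
Margin = t* × SE = 2.042272 × 0.697 = 1.42346.
CI: 3.184 ± 1.42346 → (1.761, 4.607).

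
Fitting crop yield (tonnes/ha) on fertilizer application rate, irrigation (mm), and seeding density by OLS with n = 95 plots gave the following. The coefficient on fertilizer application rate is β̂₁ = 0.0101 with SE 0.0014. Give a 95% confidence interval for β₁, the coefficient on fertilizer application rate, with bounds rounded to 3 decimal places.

df = n − k − 1 = 95 − 3 − 1 = 91.
t* = t_{0.025, 91} = 1.986377.
Margin = t* × SE = 1.986377 × 0.0014 = 0.00278.
CI: 0.0101 ± 0.00278 → (0.007, 0.013).
With 95% confidence, each one-unit increase in fertilizer application rate is associated with a change of between 0.007 and 0.013 tonnes/ha in crop yield, holding the other predictors fixed.

(0.007, 0.013)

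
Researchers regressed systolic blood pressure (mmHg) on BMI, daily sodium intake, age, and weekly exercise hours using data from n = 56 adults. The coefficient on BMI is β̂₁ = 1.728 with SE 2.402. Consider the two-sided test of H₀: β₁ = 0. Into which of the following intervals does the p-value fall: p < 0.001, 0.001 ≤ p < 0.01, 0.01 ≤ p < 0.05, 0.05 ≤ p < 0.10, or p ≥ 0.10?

p ≥ 0.10

t = 1.728 / 2.402 = 0.719.
df = n − k − 1 = 56 − 4 − 1 = 51.
Two-sided p = 2·P(T_{51} > |t|) ≈ 0.4752.
So p ≥ 0.10.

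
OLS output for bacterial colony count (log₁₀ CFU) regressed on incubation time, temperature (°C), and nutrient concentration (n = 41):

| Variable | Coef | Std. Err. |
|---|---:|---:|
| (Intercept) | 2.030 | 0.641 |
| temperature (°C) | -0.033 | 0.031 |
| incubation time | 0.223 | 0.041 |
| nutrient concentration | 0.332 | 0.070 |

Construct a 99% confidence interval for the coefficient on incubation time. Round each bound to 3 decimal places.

Read off: b = 0.223, SE = 0.041 for incubation time.
df = n − k − 1 = 41 − 3 − 1 = 37.
t* = t_{0.005, 37} = 2.715409.
Margin = t* × SE = 2.715409 × 0.041 = 0.11133.
CI: 0.223 ± 0.11133 → (0.112, 0.334).

(0.112, 0.334)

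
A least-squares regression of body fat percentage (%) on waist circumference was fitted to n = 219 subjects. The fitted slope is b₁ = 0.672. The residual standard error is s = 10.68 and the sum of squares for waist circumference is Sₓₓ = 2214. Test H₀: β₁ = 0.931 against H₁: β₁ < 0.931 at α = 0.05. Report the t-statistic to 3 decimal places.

t = -1.141

SE(b₁) = s/√Sₓₓ = 10.68/√2214 = 0.226977.
t = (0.672 − 0.931) / 0.226977 = -1.141.
df = n − 2 = 217.
One-sided p ≈ 0.1275, which is ≥ 0.05, so fail to reject H₀.
The data do not give significant evidence that the true slope on waist circumference is below 0.931 % per unit.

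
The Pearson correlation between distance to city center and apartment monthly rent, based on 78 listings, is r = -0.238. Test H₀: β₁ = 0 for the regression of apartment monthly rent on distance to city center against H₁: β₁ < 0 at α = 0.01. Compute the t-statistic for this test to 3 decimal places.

t = -2.136

t = r·√(n − 2)/√(1 − r²) = -0.238·√76/√0.943356 = -2.136.
df = n − 2 = 76.
One-sided p ≈ 0.0179, which is ≥ 0.01, so fail to reject H₀.
The data do not give significant evidence of a linear association between distance to city center and apartment monthly rent.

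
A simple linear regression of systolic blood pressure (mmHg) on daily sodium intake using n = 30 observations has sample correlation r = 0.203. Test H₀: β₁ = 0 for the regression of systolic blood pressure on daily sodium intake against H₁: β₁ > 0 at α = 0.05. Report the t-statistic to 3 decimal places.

t = r·√(n − 2)/√(1 − r²) = 0.203·√28/√0.958791 = 1.097.
df = n − 2 = 28.
One-sided p ≈ 0.1410, which is ≥ 0.05, so fail to reject H₀.
The data do not give significant evidence of a linear association between daily sodium intake and systolic blood pressure.

t = 1.097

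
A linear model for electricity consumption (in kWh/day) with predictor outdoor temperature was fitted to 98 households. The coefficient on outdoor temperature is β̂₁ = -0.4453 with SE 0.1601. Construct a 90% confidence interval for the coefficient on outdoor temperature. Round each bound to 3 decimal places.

df = n − 2 = 98 − 2 = 96.
t* = t_{0.05, 96} = 1.660881.
Margin = t* × SE = 1.660881 × 0.1601 = 0.26591.
CI: -0.4453 ± 0.26591 → (-0.711, -0.179).
With 90% confidence, each one-unit increase in outdoor temperature is associated with a change of between -0.711 and -0.179 kWh/day in electricity consumption.

(-0.711, -0.179)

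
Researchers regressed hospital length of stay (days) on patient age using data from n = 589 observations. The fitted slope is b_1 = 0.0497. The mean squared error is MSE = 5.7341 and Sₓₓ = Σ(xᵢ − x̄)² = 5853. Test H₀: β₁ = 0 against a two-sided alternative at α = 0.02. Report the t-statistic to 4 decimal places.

SE(b_1) = √(MSE/Sₓₓ) = √(5.7341/5853) = 0.0312999.
t = 0.0497 / 0.0312999 = 1.5879.
df = n − 2 = 587.
Two-sided p ≈ 0.1129, which is ≥ 0.02, so fail to reject H₀.
The data do not give significant evidence of an association between patient age and hospital length of stay.

t = 1.5879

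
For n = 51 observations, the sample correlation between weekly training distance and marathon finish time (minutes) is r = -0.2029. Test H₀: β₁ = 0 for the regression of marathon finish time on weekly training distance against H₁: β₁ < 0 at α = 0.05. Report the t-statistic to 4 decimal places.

t = -1.4505

t = r·√(n − 2)/√(1 − r²) = -0.2029·√49/√0.958832 = -1.4505.
df = n − 2 = 49.
One-sided p ≈ 0.0766, which is ≥ 0.05, so fail to reject H₀.
The data do not give significant evidence of a linear association between weekly training distance and marathon finish time.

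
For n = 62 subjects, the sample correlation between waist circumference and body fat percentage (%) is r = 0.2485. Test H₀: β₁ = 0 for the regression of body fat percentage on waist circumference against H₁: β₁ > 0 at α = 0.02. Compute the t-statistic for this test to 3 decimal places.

t = 1.987

t = r·√(n − 2)/√(1 − r²) = 0.2485·√60/√0.938248 = 1.987.
df = n − 2 = 60.
One-sided p ≈ 0.0257, which is ≥ 0.02, so fail to reject H₀.
The data do not give significant evidence of a linear association between waist circumference and body fat percentage.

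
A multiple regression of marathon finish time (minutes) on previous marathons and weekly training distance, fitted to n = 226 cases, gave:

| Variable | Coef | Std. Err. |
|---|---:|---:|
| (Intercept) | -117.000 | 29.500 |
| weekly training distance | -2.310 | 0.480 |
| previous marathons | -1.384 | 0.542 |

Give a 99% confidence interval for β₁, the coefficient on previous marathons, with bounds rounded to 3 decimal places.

(-2.792, 0.024)

Read off: b = -1.384, SE = 0.542 for previous marathons.
df = n − k − 1 = 226 − 2 − 1 = 223.
t* = t_{0.005, 223} = 2.598055.
Margin = t* × SE = 2.598055 × 0.542 = 1.40815.
CI: -1.384 ± 1.40815 → (-2.792, 0.024).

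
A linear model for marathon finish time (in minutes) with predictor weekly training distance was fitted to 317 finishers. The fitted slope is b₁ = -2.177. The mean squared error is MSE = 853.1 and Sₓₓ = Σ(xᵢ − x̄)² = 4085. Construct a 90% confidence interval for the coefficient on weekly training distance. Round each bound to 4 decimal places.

SE(b₁) = √(MSE/Sₓₓ) = √(853.1/4085) = 0.456987.
df = n − 2 = 315.
t* = t_{0.05, 315} = 1.649705.
Margin = t* × SE = 1.649705 × 0.456987 = 0.753894.
CI: -2.177 ± 0.753894 → (-2.9309, -1.4231).
With 90% confidence, each one-unit increase in weekly training distance is associated with a change of between -2.9309 and -1.4231 minutes in marathon finish time.

(-2.9309, -1.4231)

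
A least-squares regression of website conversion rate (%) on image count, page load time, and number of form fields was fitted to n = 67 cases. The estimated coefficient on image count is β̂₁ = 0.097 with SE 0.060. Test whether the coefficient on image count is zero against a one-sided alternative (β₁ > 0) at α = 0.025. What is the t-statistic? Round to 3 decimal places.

t = 1.617

H₀: β₁ = 0 vs H₁: β₁ > 0.
t = (β̂₁ − β₁⁰)/SE = 0.097 / 0.060 = 1.617.
df = n − k − 1 = 67 − 3 − 1 = 63.
One-sided p ≈ 0.0555, which is ≥ 0.025, so fail to reject H₀.
The data do not give significant evidence that the true slope on image count is positive, holding the other predictors fixed.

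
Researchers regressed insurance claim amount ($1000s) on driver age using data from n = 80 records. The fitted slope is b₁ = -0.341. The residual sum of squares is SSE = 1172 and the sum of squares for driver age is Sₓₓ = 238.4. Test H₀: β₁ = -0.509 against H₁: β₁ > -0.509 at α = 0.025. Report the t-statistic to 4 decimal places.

MSE = SSE/(n − 2) = 1172/78 = 15.0256.
SE(b₁) = √(MSE/Sₓₓ) = √(15.0256/238.4) = 0.251052.
t = (-0.341 − (-0.509)) / 0.251052 = 0.6692.
df = n − 2 = 78.
One-sided p ≈ 0.2527, which is ≥ 0.025, so fail to reject H₀.
The data do not give significant evidence that the true slope on driver age exceeds -0.509 $1000s per unit.

t = 0.6692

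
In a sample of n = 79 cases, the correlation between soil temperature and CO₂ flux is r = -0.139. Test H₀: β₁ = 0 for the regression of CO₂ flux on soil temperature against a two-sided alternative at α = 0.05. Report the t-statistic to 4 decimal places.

t = r·√(n − 2)/√(1 − r²) = -0.139·√77/√0.980679 = -1.2317.
df = n − 2 = 77.
Two-sided p ≈ 0.2218, which is ≥ 0.05, so fail to reject H₀.
The data do not give significant evidence of a linear association between soil temperature and CO₂ flux.

t = -1.2317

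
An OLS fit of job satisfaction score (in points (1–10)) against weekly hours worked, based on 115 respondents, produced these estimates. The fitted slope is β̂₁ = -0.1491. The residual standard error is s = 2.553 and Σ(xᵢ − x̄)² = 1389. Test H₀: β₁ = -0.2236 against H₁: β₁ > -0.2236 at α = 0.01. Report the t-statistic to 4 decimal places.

SE(β̂₁) = s/√Sₓₓ = 2.553/√1389 = 0.0685014.
t = (-0.1491 − (-0.2236)) / 0.0685014 = 1.0876.
df = n − 2 = 113.
One-sided p ≈ 0.1395, which is ≥ 0.01, so fail to reject H₀.
The data do not give significant evidence that the true slope on weekly hours worked exceeds -0.2236 points (1–10) per unit.

t = 1.0876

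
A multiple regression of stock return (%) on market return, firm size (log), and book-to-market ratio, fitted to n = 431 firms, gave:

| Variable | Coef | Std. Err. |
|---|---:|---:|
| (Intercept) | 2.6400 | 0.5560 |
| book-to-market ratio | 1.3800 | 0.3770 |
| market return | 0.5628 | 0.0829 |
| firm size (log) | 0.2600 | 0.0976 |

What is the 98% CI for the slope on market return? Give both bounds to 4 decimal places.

(0.3692, 0.7564)

Read off: b = 0.5628, SE = 0.0829 for market return.
df = n − k − 1 = 431 − 3 − 1 = 427.
t* = t_{0.01, 427} = 2.335113.
Margin = t* × SE = 2.335113 × 0.0829 = 0.193581.
CI: 0.5628 ± 0.193581 → (0.3692, 0.7564).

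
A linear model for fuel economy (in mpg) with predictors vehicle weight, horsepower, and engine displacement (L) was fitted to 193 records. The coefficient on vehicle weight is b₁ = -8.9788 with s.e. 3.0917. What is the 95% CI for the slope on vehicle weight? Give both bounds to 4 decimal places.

(-15.0775, -2.8801)

df = n − k − 1 = 193 − 3 − 1 = 189.
t* = t_{0.025, 189} = 1.972595.
Margin = t* × SE = 1.972595 × 3.0917 = 6.098672.
CI: -8.9788 ± 6.098672 → (-15.0775, -2.8801).
With 95% confidence, each one-unit increase in vehicle weight is associated with a change of between -15.0775 and -2.8801 mpg in fuel economy, holding the other predictors fixed.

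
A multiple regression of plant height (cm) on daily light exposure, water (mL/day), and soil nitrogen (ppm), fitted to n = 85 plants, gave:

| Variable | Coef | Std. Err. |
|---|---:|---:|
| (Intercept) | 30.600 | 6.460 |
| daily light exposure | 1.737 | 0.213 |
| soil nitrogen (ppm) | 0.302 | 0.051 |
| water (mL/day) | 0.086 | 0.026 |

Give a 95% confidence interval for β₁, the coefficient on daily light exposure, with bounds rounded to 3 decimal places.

Read off: b = 1.737, SE = 0.213 for daily light exposure.
df = n − k − 1 = 85 − 3 − 1 = 81.
t* = t_{0.025, 81} = 1.989686.
Margin = t* × SE = 1.989686 × 0.213 = 0.42380.
CI: 1.737 ± 0.42380 → (1.313, 2.161).

(1.313, 2.161)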